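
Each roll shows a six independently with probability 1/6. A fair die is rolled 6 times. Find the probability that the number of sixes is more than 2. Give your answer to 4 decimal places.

0.0623

X ~ Binomial(6, 0.166667); P(X ≥ 3) = Σ C(6,k) p^k (1−p)^(6−k) over k:
  k=3: C(6,3)·0.166667^3·0.833333^3 = 0.053584
  k=4: C(6,4)·0.166667^4·0.833333^2 = 0.008038
  k=5: C(6,5)·0.166667^5·0.833333^1 = 0.000643
  k=6: C(6,6)·0.166667^6·0.833333^0 = 0.000021
Total = 0.062286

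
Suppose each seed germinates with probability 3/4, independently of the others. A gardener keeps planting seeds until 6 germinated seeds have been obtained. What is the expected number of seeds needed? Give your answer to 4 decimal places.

8.0000

Y = total seeds until the sixth success; negative binomial with r=6, p=0.75.
E[Y] = r / p = 6 / 0.75 = 8.000000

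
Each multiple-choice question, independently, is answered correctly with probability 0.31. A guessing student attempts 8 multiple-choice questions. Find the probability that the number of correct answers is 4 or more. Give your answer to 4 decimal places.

X ~ Binomial(8, 0.31); P(X ≥ 4) = Σ C(8,k) p^k (1−p)^(8−k) over k:
  k=4: C(8,4)·0.31^4·0.69^4 = 0.146535
  k=5: C(8,5)·0.31^5·0.69^3 = 0.052668
  k=6: C(8,6)·0.31^6·0.69^2 = 0.011831
  k=7: C(8,7)·0.31^7·0.69^1 = 0.001519
  k=8: C(8,8)·0.31^8·0.69^0 = 0.000085
Total = 0.212638

0.2126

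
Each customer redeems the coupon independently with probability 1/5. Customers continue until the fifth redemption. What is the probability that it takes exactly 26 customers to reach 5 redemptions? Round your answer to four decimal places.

Y = trial on which the fifth success occurs; negative binomial, r=5, p=0.20.
P(Y=26) = C(25,4) · p^5 · (1−p)^21
= 12650 · 0.00032 · 0.0092234 = 0.037336

0.0373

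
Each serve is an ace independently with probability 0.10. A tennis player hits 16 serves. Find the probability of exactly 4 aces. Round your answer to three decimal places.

0.051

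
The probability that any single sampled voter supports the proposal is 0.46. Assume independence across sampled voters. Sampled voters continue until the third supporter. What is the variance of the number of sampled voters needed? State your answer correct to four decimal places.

7.6560

Y = total sampled voters until the third success; negative binomial with r=3, p=0.46.
Var(Y) = r(1−p)/p² = 3·0.54 / 0.46² = 7.655955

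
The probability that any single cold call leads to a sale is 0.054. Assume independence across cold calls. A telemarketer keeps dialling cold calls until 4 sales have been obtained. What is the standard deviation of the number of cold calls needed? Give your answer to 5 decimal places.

Y = total cold calls until the fourth success; negative binomial with r=4, p=0.054.
SD(Y) = √[r(1−p)/p²] = √(1297.6680384) = 36.0231598

36.02316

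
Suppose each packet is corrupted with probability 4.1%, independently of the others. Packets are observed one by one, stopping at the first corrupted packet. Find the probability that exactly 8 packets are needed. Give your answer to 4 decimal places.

Geometric (trials to first success), p = 0.041.
P(Y = 8) = (1−p)^7 · p = 0.74599 · 0.041 = 0.030585

0.0306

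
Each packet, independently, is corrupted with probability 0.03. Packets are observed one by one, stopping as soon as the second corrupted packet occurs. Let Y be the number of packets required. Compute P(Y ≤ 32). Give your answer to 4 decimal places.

0.2493

Finishing within 32 packets ⇔ at least 2 successes in the first 32. With X ~ Binomial(32, 0.03), P(Y ≤ 32) = 1 − P(X ≤ 1).
  k=0: C(32,0)·0.03^0·0.97^32 = 0.377308
  k=1: C(32,1)·0.03^1·0.97^31 = 0.373418
1 − 0.750725 = 0.249275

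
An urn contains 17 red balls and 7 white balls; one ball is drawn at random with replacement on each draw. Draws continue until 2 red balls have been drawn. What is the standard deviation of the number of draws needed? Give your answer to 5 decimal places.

1.07825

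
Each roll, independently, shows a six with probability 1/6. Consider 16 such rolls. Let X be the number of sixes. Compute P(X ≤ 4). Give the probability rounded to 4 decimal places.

X ~ Binomial(16, 0.166667); P(X ≤ 4) = Σ C(16,k) p^k (1−p)^(16−k) over k:
  k=0: C(16,0)·0.166667^0·0.833333^16 = 0.054088
  k=1: C(16,1)·0.166667^1·0.833333^15 = 0.173081
  k=2: C(16,2)·0.166667^2·0.833333^14 = 0.259622
  k=3: C(16,3)·0.166667^3·0.833333^13 = 0.242314
  k=4: C(16,4)·0.166667^4·0.833333^12 = 0.157504
Total = 0.886609

0.8866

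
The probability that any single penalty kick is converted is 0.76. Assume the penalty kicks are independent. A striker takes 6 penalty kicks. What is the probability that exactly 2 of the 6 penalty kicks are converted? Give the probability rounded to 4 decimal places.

X ~ Binomial(n=6, p=0.76).
P(X=2) = C(6,2) · p^2 · (1−p)^4
= 15 · 0.5776 · 0.0033178 = 0.028745

0.0287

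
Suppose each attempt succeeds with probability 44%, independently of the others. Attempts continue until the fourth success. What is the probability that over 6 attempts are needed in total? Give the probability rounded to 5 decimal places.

0.76102

Needing more than 6 attempts ⇔ fewer than 4 successes in the first 6. With X ~ Binomial(6, 0.44), P(Y > 6) = P(X ≤ 3).
  k=0: C(6,0)·0.44^0·0.56^6 = 0.0308410
  k=1: C(6,1)·0.44^1·0.56^5 = 0.1453932
  k=2: C(6,2)·0.44^2·0.56^4 = 0.2855938
  k=3: C(6,3)·0.44^3·0.56^3 = 0.2991935
P(X ≤ 3) = 0.7610214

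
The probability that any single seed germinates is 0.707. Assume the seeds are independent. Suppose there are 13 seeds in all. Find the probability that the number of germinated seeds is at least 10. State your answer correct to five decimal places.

0.44263

X ~ Binomial(13, 0.707); P(X ≥ 10) = Σ C(13,k) p^k (1−p)^(13−k) over k:
  k=10: C(13,10)·0.707^10·0.293^3 = 0.2244724
  k=11: C(13,11)·0.707^11·0.293^2 = 0.1477214
  k=12: C(13,12)·0.707^12·0.293^1 = 0.0594079
  k=13: C(13,13)·0.707^13·0.293^0 = 0.0110269
Total = 0.4426286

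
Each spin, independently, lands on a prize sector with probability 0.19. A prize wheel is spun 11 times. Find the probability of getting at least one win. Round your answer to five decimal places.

P(at least one) = 1 − P(none) = 1 − (1 − 0.19)^11
= 1 − 0.0984771 = 0.9015229

0.90152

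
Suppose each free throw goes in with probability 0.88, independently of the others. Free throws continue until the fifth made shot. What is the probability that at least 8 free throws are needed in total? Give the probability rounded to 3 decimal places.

0.042

Needing more than 7 free throws ⇔ fewer than 5 successes in the first 7. With X ~ Binomial(7, 0.88), P(Y > 7) = P(X ≤ 4).
  k=0: C(7,0)·0.88^0·0.12^7 = 0.00000
  k=1: C(7,1)·0.88^1·0.12^6 = 0.00002
  k=2: C(7,2)·0.88^2·0.12^5 = 0.00040
  k=3: C(7,3)·0.88^3·0.12^4 = 0.00495
  k=4: C(7,4)·0.88^4·0.12^3 = 0.03627
P(X ≤ 4) = 0.04164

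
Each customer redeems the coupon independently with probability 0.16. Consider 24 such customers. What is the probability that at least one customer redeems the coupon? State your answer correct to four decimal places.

P(at least one) = 1 − P(none) = 1 − (1 − 0.16)^24
= 1 − 0.015230 = 0.984770

0.9848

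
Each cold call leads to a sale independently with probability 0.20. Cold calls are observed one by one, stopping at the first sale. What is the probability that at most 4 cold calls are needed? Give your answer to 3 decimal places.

Y = number of cold calls to the first success; geometric, p = 0.20.
P(Y ≤ 4) = 1 − (1−p)^4 = 1 − 0.40960 = 0.59040

0.590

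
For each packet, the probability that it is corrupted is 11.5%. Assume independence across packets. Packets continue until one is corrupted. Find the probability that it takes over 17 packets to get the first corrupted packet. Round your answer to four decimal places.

Y = number of packets to the first success; geometric, p = 0.115.
P(Y > 17) = P(first 17 all fail) = (1−p)^17 = 0.125324

0.1253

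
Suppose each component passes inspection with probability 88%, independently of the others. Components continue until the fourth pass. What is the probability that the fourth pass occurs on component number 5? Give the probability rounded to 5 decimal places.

0.28785

Y = trial on which the fourth success occurs; negative binomial, r=4, p=0.88.
P(Y=5) = C(4,3) · p^4 · (1−p)^1
= 4 · 0.5997 · 0.12 = 0.2878538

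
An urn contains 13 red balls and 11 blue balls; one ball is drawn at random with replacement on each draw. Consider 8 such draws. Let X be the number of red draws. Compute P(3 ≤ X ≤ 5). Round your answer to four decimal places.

X ~ Binomial(8, 0.541667); P(3 ≤ X ≤ 5) = Σ C(8,k) p^k (1−p)^(8−k) over k:
  k=3: C(8,3)·0.541667^3·0.458333^5 = 0.180008
  k=4: C(8,4)·0.541667^4·0.458333^4 = 0.265921
  k=5: C(8,5)·0.541667^5·0.458333^3 = 0.251416
Total = 0.697345

0.6973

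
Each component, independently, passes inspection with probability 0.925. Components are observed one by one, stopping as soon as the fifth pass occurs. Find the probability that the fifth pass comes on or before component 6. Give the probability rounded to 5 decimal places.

Finishing within 6 components ⇔ at least 5 successes in the first 6. With X ~ Binomial(6, 0.925), P(Y ≤ 6) = 1 − P(X ≤ 4).
  k=0: C(6,0)·0.925^0·0.075^6 = 0.0000002
  k=1: C(6,1)·0.925^1·0.075^5 = 0.0000132
  k=2: C(6,2)·0.925^2·0.075^4 = 0.0004061
  k=3: C(6,3)·0.925^3·0.075^3 = 0.0066779
  k=4: C(6,4)·0.925^4·0.075^2 = 0.0617704
1 − 0.0688678 = 0.9311322

0.93113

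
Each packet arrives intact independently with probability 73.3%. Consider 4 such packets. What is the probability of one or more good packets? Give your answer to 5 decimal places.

P(at least one) = 1 − P(none) = 1 − (1 − 0.733)^4
= 1 − 0.0050821 = 0.9949179

0.99492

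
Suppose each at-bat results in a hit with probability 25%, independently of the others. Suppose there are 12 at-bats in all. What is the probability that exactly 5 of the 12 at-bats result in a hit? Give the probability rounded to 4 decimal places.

0.1032

X ~ Binomial(n=12, p=0.25).
P(X=5) = C(12,5) · p^5 · (1−p)^7
= 792 · 0.00097656 · 0.13348 = 0.103241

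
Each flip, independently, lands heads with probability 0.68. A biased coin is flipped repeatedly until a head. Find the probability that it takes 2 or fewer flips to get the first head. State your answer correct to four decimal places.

0.8976

Y = number of flips to the first success; geometric, p = 0.68.
P(Y ≤ 2) = 1 − (1−p)^2 = 1 − 0.102400 = 0.897600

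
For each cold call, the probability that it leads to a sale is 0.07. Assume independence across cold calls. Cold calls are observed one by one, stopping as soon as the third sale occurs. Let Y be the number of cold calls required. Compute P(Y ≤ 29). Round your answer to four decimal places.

0.3316

Finishing within 29 cold calls ⇔ at least 3 successes in the first 29. With X ~ Binomial(29, 0.07), P(Y ≤ 29) = 1 − P(X ≤ 2).
  k=0: C(29,0)·0.07^0·0.93^29 = 0.121901
  k=1: C(29,1)·0.07^1·0.93^28 = 0.266084
  k=2: C(29,2)·0.07^2·0.93^27 = 0.280389
1 − 0.668374 = 0.331626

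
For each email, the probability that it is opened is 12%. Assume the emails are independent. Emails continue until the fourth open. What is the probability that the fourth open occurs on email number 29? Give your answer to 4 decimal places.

Y = trial on which the fourth success occurs; negative binomial, r=4, p=0.12.
P(Y=29) = C(28,3) · p^4 · (1−p)^25
= 3276 · 0.00020736 · 0.040932 = 0.027806

0.0278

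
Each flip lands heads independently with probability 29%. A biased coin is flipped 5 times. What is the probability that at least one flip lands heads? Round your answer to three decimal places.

0.820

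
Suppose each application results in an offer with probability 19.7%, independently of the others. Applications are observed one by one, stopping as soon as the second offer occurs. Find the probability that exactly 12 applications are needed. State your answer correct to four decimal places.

Y = trial on which the second success occurs; negative binomial, r=2, p=0.197.
P(Y=12) = C(11,1) · p^2 · (1−p)^10
= 11 · 0.038809 · 0.11147 = 0.047586

0.0476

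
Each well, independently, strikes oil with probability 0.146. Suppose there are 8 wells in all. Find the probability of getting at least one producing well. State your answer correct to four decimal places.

P(at least one) = 1 − P(none) = 1 − (1 − 0.146)^8
= 1 − 0.282920 = 0.717080

0.7171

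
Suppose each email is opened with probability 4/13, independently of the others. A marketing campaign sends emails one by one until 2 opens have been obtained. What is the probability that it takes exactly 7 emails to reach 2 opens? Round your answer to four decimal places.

0.0903

Y = trial on which the second success occurs; negative binomial, r=2, p=0.307692.
P(Y=7) = C(6,1) · p^2 · (1−p)^5
= 6 · 0.094675 · 0.15904 = 0.090340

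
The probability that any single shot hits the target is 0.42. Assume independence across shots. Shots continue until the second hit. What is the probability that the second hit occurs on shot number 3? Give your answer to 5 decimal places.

Y = trial on which the second success occurs; negative binomial, r=2, p=0.42.
P(Y=3) = C(2,1) · p^2 · (1−p)^1
= 2 · 0.1764 · 0.58 = 0.2046240

0.20462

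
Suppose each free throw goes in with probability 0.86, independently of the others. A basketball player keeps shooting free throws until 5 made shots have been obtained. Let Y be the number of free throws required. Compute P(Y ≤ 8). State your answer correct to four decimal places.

Finishing within 8 free throws ⇔ at least 5 successes in the first 8. With X ~ Binomial(8, 0.86), P(Y ≤ 8) = 1 − P(X ≤ 4).
  k=0: C(8,0)·0.86^0·0.14^8 = 0.000000
  k=1: C(8,1)·0.86^1·0.14^7 = 0.000007
  k=2: C(8,2)·0.86^2·0.14^6 = 0.000156
  k=3: C(8,3)·0.86^3·0.14^5 = 0.001916
  k=4: C(8,4)·0.86^4·0.14^4 = 0.014710
1 − 0.016789 = 0.983211

0.9832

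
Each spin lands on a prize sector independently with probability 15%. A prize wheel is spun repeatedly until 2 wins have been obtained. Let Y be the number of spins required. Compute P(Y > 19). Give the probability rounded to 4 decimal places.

0.1985

Needing more than 19 spins ⇔ fewer than 2 successes in the first 19. With X ~ Binomial(19, 0.15), P(Y > 19) = P(X ≤ 1).
  k=0: C(19,0)·0.15^0·0.85^19 = 0.045599
  k=1: C(19,1)·0.15^1·0.85^18 = 0.152892
P(X ≤ 1) = 0.198492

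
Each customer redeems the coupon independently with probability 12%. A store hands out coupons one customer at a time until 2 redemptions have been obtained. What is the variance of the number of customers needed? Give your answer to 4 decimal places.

Y = total customers until the second success; negative binomial with r=2, p=0.12.
Var(Y) = r(1−p)/p² = 2·0.88 / 0.12² = 122.222222

122.2222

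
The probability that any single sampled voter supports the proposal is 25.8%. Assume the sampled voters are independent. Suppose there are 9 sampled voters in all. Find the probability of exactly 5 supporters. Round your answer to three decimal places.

X ~ Binomial(n=9, p=0.258).
P(X=5) = C(9,5) · p^5 · (1−p)^4
= 126 · 0.0011431 · 0.30312 = 0.04366

0.044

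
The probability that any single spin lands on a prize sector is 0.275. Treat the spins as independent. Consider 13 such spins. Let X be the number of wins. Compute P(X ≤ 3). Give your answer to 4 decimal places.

X ~ Binomial(13, 0.275); P(X ≤ 3) = Σ C(13,k) p^k (1−p)^(13−k) over k:
  k=0: C(13,0)·0.275^0·0.725^13 = 0.015290
  k=1: C(13,1)·0.275^1·0.725^12 = 0.075393
  k=2: C(13,2)·0.275^2·0.725^11 = 0.171585
  k=3: C(13,3)·0.275^3·0.725^10 = 0.238641
Total = 0.500908

0.5009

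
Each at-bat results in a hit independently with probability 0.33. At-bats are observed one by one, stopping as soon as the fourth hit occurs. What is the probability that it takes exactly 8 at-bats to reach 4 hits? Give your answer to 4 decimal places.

Y = trial on which the fourth success occurs; negative binomial, r=4, p=0.33.
P(Y=8) = C(7,3) · p^4 · (1−p)^4
= 35 · 0.011859 · 0.20151 = 0.083642

0.0836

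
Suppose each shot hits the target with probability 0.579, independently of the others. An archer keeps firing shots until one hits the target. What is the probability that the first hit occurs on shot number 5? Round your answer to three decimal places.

Geometric (trials to first success), p = 0.579.
P(Y = 5) = (1−p)^4 · p = 0.031414 · 0.579 = 0.01819

0.018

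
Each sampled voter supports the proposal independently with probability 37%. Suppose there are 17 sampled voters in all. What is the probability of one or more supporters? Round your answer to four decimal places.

P(at least one) = 1 − P(none) = 1 − (1 − 0.37)^17
= 1 − 0.000388 = 0.999612

0.9996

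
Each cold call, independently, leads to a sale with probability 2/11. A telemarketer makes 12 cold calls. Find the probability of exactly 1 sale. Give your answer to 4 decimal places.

X ~ Binomial(n=12, p=0.181818).
P(X=1) = C(12,1) · p^1 · (1−p)^11
= 12 · 0.18182 · 0.10999 = 0.239975

0.2400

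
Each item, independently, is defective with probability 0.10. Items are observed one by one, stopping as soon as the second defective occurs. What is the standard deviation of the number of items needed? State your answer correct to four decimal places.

13.4164

Y = total items until the second success; negative binomial with r=2, p=0.10.
SD(Y) = √[r(1−p)/p²] = √(180.000000) = 13.416408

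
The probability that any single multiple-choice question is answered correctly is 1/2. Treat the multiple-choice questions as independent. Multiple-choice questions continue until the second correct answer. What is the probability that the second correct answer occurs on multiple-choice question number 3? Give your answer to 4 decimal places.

0.2500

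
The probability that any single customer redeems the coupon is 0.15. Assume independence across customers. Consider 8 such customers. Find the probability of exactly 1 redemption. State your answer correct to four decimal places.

0.3847

X ~ Binomial(n=8, p=0.15).
P(X=1) = C(8,1) · p^1 · (1−p)^7
= 8 · 0.15 · 0.32058 = 0.384693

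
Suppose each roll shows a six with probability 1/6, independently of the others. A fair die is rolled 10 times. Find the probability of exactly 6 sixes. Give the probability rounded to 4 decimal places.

X ~ Binomial(n=10, p=0.166667).
P(X=6) = C(10,6) · p^6 · (1−p)^4
= 210 · 2.1433e-05 · 0.48225 = 0.002171

0.0022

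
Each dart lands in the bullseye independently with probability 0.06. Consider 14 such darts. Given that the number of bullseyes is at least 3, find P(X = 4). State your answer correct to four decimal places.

0.1462

X ~ Binomial(14, 0.06). Want P(X=4 | X≥3) = P(X=4) / P(X≥3).
P(X=4) = C(14,4)·0.06^4·0.94^10 = 0.006987
P(X≥3) = 1 − 0.420523 − 0.375787 − 0.155911 = 0.047779
Ratio = 0.006987 / 0.047779 = 0.146246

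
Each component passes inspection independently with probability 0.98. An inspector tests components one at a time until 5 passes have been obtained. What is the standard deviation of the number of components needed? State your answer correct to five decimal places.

0.32268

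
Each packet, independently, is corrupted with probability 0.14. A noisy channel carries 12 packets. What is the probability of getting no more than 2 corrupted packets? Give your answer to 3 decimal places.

0.770

X ~ Binomial(12, 0.14); P(X ≤ 2) = Σ C(12,k) p^k (1−p)^(12−k) over k:
  k=0: C(12,0)·0.14^0·0.86^12 = 0.16367
  k=1: C(12,1)·0.14^1·0.86^11 = 0.31974
  k=2: C(12,2)·0.14^2·0.86^10 = 0.28628
Total = 0.76969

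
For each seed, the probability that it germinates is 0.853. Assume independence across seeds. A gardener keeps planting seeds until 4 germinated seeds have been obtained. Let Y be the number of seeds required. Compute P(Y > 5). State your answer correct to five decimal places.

0.15929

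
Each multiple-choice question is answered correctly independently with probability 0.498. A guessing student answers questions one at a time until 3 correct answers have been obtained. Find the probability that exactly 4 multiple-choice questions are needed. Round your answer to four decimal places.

0.1860

Y = trial on which the third success occurs; negative binomial, r=3, p=0.498.
P(Y=4) = C(3,2) · p^3 · (1−p)^1
= 3 · 0.12351 · 0.502 = 0.186000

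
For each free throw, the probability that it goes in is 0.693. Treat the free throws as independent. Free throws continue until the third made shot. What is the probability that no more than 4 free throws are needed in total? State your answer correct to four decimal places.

0.6393

Finishing within 4 free throws ⇔ at least 3 successes in the first 4. With X ~ Binomial(4, 0.693), P(Y ≤ 4) = 1 − P(X ≤ 2).
  k=0: C(4,0)·0.693^0·0.307^4 = 0.008883
  k=1: C(4,1)·0.693^1·0.307^3 = 0.080206
  k=2: C(4,2)·0.693^2·0.307^2 = 0.271578
1 − 0.360667 = 0.639333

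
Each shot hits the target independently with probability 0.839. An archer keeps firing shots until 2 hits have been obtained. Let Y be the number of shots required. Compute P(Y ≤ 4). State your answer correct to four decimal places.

0.9853

Finishing within 4 shots ⇔ at least 2 successes in the first 4. With X ~ Binomial(4, 0.839), P(Y ≤ 4) = 1 − P(X ≤ 1).
  k=0: C(4,0)·0.839^0·0.161^4 = 0.000672
  k=1: C(4,1)·0.839^1·0.161^3 = 0.014006
1 − 0.014677 = 0.985323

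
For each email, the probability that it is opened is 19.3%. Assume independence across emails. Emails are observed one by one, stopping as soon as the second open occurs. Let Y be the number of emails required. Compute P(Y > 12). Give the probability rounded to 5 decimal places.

0.29524

Needing more than 12 emails ⇔ fewer than 2 successes in the first 12. With X ~ Binomial(12, 0.193), P(Y > 12) = P(X ≤ 1).
  k=0: C(12,0)·0.193^0·0.807^12 = 0.0762926
  k=1: C(12,1)·0.193^1·0.807^11 = 0.2189513
P(X ≤ 1) = 0.2952439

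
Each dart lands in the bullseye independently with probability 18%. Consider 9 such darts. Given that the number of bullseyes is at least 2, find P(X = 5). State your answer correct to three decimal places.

0.021

X ~ Binomial(9, 0.18). Want P(X=5 | X≥2) = P(X=5) / P(X≥2).
P(X=5) = C(9,5)·0.18^5·0.82^4 = 0.01076
P(X≥2) = 1 − 0.16762 − 0.33115 = 0.50123
Ratio = 0.01076 / 0.50123 = 0.02148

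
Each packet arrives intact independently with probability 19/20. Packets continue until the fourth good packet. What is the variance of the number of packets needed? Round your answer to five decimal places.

Y = total packets until the fourth success; negative binomial with r=4, p=0.95.
Var(Y) = r(1−p)/p² = 4·0.05 / 0.95² = 0.2216066

0.22161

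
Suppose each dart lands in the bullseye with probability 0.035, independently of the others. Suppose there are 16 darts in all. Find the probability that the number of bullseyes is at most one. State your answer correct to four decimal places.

X ~ Binomial(16, 0.035); P(X ≤ 1) = Σ C(16,k) p^k (1−p)^(16−k) over k:
  k=0: C(16,0)·0.035^0·0.965^16 = 0.565506
  k=1: C(16,1)·0.035^1·0.965^15 = 0.328169
Total = 0.893675

0.8937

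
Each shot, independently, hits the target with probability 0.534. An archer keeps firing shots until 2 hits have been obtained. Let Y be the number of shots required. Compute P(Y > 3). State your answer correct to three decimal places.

Needing more than 3 shots ⇔ fewer than 2 successes in the first 3. With X ~ Binomial(3, 0.534), P(Y > 3) = P(X ≤ 1).
  k=0: C(3,0)·0.534^0·0.466^3 = 0.10119
  k=1: C(3,1)·0.534^1·0.466^2 = 0.34788
P(X ≤ 1) = 0.44908

0.449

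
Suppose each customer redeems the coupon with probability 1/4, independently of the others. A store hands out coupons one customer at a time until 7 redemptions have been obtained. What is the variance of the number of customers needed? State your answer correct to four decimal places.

84.0000

Y = total customers until the seventh success; negative binomial with r=7, p=0.25.
Var(Y) = r(1−p)/p² = 7·0.75 / 0.25² = 84.000000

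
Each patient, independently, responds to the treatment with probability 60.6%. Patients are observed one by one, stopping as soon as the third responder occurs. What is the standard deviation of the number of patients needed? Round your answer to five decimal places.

Y = total patients until the third success; negative binomial with r=3, p=0.606.
SD(Y) = √[r(1−p)/p²] = √(3.2186387) = 1.7940565

1.79406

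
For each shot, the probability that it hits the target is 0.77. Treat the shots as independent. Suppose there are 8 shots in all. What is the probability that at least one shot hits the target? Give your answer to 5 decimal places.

0.99999

P(at least one) = 1 − P(none) = 1 − (1 − 0.77)^8
= 1 − 0.0000078 = 0.9999922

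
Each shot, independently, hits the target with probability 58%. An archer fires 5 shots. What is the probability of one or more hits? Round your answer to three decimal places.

0.987

P(at least one) = 1 − P(none) = 1 − (1 − 0.58)^5
= 1 − 0.01307 = 0.98693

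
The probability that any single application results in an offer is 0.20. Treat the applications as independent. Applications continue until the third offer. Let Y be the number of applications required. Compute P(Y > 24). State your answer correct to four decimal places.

Needing more than 24 applications ⇔ fewer than 3 successes in the first 24. With X ~ Binomial(24, 0.20), P(Y > 24) = P(X ≤ 2).
  k=0: C(24,0)·0.20^0·0.80^24 = 0.004722
  k=1: C(24,1)·0.20^1·0.80^23 = 0.028334
  k=2: C(24,2)·0.20^2·0.80^22 = 0.081461
P(X ≤ 2) = 0.114517

0.1145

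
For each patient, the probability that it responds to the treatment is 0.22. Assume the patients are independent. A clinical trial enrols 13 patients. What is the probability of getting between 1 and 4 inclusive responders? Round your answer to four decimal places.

X ~ Binomial(13, 0.22); P(1 ≤ X ≤ 4) = Σ C(13,k) p^k (1−p)^(13−k) over k:
  k=1: C(13,1)·0.22^1·0.78^12 = 0.145045
  k=2: C(13,2)·0.22^2·0.78^11 = 0.245460
  k=3: C(13,3)·0.22^3·0.78^10 = 0.253852
  k=4: C(13,4)·0.22^4·0.78^9 = 0.178998
Total = 0.823354

0.8234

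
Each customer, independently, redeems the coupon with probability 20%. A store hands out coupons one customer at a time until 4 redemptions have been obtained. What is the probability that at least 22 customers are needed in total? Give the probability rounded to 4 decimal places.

0.3704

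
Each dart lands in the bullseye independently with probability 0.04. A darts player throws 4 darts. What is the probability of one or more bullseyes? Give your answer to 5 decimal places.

P(at least one) = 1 − P(none) = 1 − (1 − 0.04)^4
= 1 − 0.8493466 = 0.1506534

0.15065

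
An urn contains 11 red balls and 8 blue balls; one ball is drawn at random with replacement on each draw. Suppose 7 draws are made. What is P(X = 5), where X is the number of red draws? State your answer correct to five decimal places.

X ~ Binomial(n=7, p=0.578947).
P(X=5) = C(7,5) · p^5 · (1−p)^2
= 21 · 0.065042 · 0.17729 = 0.2421517

0.24215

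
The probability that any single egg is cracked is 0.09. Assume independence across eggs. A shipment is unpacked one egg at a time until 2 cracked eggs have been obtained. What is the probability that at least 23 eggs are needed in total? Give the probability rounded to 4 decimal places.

0.3988

Needing more than 22 eggs ⇔ fewer than 2 successes in the first 22. With X ~ Binomial(22, 0.09), P(Y > 22) = P(X ≤ 1).
  k=0: C(22,0)·0.09^0·0.91^22 = 0.125577
  k=1: C(22,1)·0.09^1·0.91^21 = 0.273234
P(X ≤ 1) = 0.398811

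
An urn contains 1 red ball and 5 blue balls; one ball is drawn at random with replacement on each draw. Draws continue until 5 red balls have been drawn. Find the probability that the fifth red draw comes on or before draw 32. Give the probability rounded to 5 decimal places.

0.63590

Finishing within 32 draws ⇔ at least 5 successes in the first 32. With X ~ Binomial(32, 0.166667), P(Y ≤ 32) = 1 − P(X ≤ 4).
  k=0: C(32,0)·0.166667^0·0.833333^32 = 0.0029255
  k=1: C(32,1)·0.166667^1·0.833333^31 = 0.0187232
  k=2: C(32,2)·0.166667^2·0.833333^30 = 0.0580419
  k=3: C(32,3)·0.166667^3·0.833333^29 = 0.1160838
  k=4: C(32,4)·0.166667^4·0.833333^28 = 0.1683216
1 − 0.3640960 = 0.6359040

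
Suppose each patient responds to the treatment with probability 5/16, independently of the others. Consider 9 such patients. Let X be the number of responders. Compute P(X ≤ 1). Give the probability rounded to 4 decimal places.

X ~ Binomial(9, 0.3125); P(X ≤ 1) = Σ C(9,k) p^k (1−p)^(9−k) over k:
  k=0: C(9,0)·0.3125^0·0.6875^9 = 0.034313
  k=1: C(9,1)·0.3125^1·0.6875^8 = 0.140370
Total = 0.174683

0.1747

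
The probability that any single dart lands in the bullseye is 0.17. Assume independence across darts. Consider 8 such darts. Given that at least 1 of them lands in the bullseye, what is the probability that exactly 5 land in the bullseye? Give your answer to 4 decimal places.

X ~ Binomial(8, 0.17). Want P(X=5 | X≥1) = P(X=5) / P(X≥1).
P(X=5) = C(8,5)·0.17^5·0.83^3 = 0.004546
P(X≥1) = 1 − 0.225229 = 0.774771
Ratio = 0.004546 / 0.774771 = 0.005868

0.0059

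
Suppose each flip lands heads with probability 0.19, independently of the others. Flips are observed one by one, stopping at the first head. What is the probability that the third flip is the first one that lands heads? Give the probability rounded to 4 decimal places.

0.1247

Geometric (trials to first success), p = 0.19.
P(Y = 3) = (1−p)^2 · p = 0.6561 · 0.19 = 0.124659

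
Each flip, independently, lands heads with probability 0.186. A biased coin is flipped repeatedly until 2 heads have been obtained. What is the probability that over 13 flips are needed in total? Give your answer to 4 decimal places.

0.2735

Needing more than 13 flips ⇔ fewer than 2 successes in the first 13. With X ~ Binomial(13, 0.186), P(Y > 13) = P(X ≤ 1).
  k=0: C(13,0)·0.186^0·0.814^13 = 0.068884
  k=1: C(13,1)·0.186^1·0.814^12 = 0.204621
P(X ≤ 1) = 0.273504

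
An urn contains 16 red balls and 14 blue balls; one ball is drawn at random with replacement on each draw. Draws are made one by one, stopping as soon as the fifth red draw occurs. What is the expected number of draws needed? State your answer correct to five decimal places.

Y = total draws until the fifth success; negative binomial with r=5, p=0.533333.
E[Y] = r / p = 5 / 0.533333 = 9.3750000

9.37500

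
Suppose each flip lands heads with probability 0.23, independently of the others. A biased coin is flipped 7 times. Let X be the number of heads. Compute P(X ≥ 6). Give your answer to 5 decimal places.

0.00083

X ~ Binomial(7, 0.23); P(X ≥ 6) = Σ C(7,k) p^k (1−p)^(7−k) over k:
  k=6: C(7,6)·0.23^6·0.77^1 = 0.0007979
  k=7: C(7,7)·0.23^7·0.77^0 = 0.0000340
Total = 0.0008320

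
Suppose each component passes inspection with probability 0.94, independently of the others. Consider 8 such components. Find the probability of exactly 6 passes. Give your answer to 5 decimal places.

X ~ Binomial(n=8, p=0.94).
P(X=6) = C(8,6) · p^6 · (1−p)^2
= 28 · 0.68987 · 0.0036 = 0.0695389

0.06954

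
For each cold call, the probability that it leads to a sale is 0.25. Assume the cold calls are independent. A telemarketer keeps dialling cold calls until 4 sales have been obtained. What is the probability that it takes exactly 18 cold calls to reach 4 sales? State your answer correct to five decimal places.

Y = trial on which the fourth success occurs; negative binomial, r=4, p=0.25.
P(Y=18) = C(17,3) · p^4 · (1−p)^14
= 680 · 0.0039062 · 0.017818 = 0.0473289

0.04733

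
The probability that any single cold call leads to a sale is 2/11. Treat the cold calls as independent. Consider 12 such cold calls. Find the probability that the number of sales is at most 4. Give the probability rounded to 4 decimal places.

X ~ Binomial(12, 0.181818); P(X ≤ 4) = Σ C(12,k) p^k (1−p)^(12−k) over k:
  k=0: C(12,0)·0.181818^0·0.818182^12 = 0.089991
  k=1: C(12,1)·0.181818^1·0.818182^11 = 0.239975
  k=2: C(12,2)·0.181818^2·0.818182^10 = 0.293303
  k=3: C(12,3)·0.181818^3·0.818182^9 = 0.217262
  k=4: C(12,4)·0.181818^4·0.818182^8 = 0.108631
Total = 0.949162

0.9492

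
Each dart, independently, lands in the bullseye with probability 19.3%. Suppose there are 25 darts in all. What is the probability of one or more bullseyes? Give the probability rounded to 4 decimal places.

0.9953

P(at least one) = 1 − P(none) = 1 − (1 − 0.193)^25
= 1 − 0.004697 = 0.995303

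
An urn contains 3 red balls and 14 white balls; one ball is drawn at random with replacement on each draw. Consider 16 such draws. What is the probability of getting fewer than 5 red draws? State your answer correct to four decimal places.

0.8632

X ~ Binomial(16, 0.176471); P(X ≤ 4) = Σ C(16,k) p^k (1−p)^(16−k) over k:
  k=0: C(16,0)·0.176471^0·0.823529^16 = 0.044758
  k=1: C(16,1)·0.176471^1·0.823529^15 = 0.153454
  k=2: C(16,2)·0.176471^2·0.823529^14 = 0.246623
  k=3: C(16,3)·0.176471^3·0.823529^13 = 0.246623
  k=4: C(16,4)·0.176471^4·0.823529^12 = 0.171755
Total = 0.863213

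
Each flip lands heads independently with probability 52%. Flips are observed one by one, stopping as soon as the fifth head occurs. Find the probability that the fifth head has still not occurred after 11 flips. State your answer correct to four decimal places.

Needing more than 11 flips ⇔ fewer than 5 successes in the first 11. With X ~ Binomial(11, 0.52), P(Y > 11) = P(X ≤ 4).
  k=0: C(11,0)·0.52^0·0.48^11 = 0.000312
  k=1: C(11,1)·0.52^1·0.48^10 = 0.003714
  k=2: C(11,2)·0.52^2·0.48^9 = 0.020116
  k=3: C(11,3)·0.52^3·0.48^8 = 0.065377
  k=4: C(11,4)·0.52^4·0.48^7 = 0.141650
P(X ≤ 4) = 0.231168

0.2312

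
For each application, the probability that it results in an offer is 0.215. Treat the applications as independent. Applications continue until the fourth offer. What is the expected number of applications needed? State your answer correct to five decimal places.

Y = total applications until the fourth success; negative binomial with r=4, p=0.215.
E[Y] = r / p = 4 / 0.215 = 18.6046512

18.60465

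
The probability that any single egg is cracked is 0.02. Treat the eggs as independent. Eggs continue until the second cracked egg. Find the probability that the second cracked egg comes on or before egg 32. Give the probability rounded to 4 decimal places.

0.1340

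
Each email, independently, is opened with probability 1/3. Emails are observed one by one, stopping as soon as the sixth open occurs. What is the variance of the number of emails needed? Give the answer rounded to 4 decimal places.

36.0000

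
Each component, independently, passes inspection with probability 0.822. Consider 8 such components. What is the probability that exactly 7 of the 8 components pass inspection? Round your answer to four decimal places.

X ~ Binomial(n=8, p=0.822).
P(X=7) = C(8,7) · p^7 · (1−p)^1
= 8 · 0.25357 · 0.178 = 0.361088

0.3611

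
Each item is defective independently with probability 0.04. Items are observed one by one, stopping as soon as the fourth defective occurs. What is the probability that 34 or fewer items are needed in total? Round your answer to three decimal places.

Finishing within 34 items ⇔ at least 4 successes in the first 34. With X ~ Binomial(34, 0.04), P(Y ≤ 34) = 1 − P(X ≤ 3).
  k=0: C(34,0)·0.04^0·0.96^34 = 0.24959
  k=1: C(34,1)·0.04^1·0.96^33 = 0.35358
  k=2: C(34,2)·0.04^2·0.96^32 = 0.24309
  k=3: C(34,3)·0.04^3·0.96^31 = 0.10804
1 − 0.95429 = 0.04571

0.046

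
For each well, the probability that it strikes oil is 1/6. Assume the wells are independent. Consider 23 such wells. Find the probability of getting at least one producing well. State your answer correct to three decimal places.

P(at least one) = 1 − P(none) = 1 − (1 − 0.166667)^23
= 1 − 0.01509 = 0.98491

0.985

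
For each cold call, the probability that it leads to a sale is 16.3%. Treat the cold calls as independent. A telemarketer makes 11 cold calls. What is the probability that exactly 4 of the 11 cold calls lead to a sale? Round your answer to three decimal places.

X ~ Binomial(n=11, p=0.163).
P(X=4) = C(11,4) · p^4 · (1−p)^7
= 330 · 0.00070591 · 0.28779 = 0.06704

0.067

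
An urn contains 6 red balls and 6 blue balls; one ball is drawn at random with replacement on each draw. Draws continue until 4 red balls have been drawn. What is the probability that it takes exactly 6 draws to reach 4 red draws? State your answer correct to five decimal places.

0.15625

Y = trial on which the fourth success occurs; negative binomial, r=4, p=0.50.
P(Y=6) = C(5,3) · p^4 · (1−p)^2
= 10 · 0.0625 · 0.25 = 0.1562500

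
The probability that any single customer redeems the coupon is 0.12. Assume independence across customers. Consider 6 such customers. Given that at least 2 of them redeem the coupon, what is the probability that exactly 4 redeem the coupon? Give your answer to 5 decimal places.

0.01548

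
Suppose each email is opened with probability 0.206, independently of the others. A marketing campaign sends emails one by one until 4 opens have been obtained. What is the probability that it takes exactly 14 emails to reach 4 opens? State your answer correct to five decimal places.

0.05129

Y = trial on which the fourth success occurs; negative binomial, r=4, p=0.206.
P(Y=14) = C(13,3) · p^4 · (1−p)^10
= 286 · 0.0018008 · 0.099588 = 0.0512909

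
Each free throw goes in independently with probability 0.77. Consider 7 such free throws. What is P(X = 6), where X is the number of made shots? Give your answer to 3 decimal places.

X ~ Binomial(n=7, p=0.77).
P(X=6) = C(7,6) · p^6 · (1−p)^1
= 7 · 0.20842 · 0.23 = 0.33556

0.336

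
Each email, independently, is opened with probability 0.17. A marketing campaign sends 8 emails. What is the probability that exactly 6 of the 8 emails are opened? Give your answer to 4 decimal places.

0.0005

X ~ Binomial(n=8, p=0.17).
P(X=6) = C(8,6) · p^6 · (1−p)^2
= 28 · 2.4138e-05 · 0.6889 = 0.000466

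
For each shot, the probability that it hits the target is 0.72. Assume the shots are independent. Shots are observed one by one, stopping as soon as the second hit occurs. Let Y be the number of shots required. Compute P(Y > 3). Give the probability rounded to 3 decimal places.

Needing more than 3 shots ⇔ fewer than 2 successes in the first 3. With X ~ Binomial(3, 0.72), P(Y > 3) = P(X ≤ 1).
  k=0: C(3,0)·0.72^0·0.28^3 = 0.02195
  k=1: C(3,1)·0.72^1·0.28^2 = 0.16934
P(X ≤ 1) = 0.19130

0.191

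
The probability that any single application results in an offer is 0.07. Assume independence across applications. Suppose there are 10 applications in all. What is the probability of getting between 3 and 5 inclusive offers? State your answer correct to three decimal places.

0.028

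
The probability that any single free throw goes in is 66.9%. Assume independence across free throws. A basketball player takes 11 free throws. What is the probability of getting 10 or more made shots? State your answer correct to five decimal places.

X ~ Binomial(11, 0.669); P(X ≥ 10) = Σ C(11,k) p^k (1−p)^(11−k) over k:
  k=10: C(11,10)·0.669^10·0.331^1 = 0.0653856
  k=11: C(11,11)·0.669^11·0.331^0 = 0.0120140
Total = 0.0773996

0.07740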